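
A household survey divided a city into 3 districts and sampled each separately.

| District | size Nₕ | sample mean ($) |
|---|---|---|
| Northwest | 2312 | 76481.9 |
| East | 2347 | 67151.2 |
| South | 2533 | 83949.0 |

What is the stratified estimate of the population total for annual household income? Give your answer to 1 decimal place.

Population total = Σ Nₕ·x̄ₕ (each stratum's size times its mean).
2312·76481.9 + 2347·67151.2 + 2533·83949.0 = 176826152.8 + 157603866.4 + 212642817 = 547072836.2.

547072836.2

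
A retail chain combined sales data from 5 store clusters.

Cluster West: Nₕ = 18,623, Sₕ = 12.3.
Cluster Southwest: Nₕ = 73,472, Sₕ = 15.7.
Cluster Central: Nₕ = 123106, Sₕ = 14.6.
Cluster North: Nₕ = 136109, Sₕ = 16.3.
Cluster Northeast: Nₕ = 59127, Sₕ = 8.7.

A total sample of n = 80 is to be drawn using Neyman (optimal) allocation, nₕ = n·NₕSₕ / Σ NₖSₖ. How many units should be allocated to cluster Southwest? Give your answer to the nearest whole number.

16

Σ NₕSₕ = 18623·12.3 + 73472·15.7 + 123106·14.6 + 136109·16.3 + 59127·8.7 = 5912902.5.
Share for Southwest: 1153510.4/5912902.5 = 0.19508.
n_Southwest = 80 × 0.19508 = 15.607... → 16.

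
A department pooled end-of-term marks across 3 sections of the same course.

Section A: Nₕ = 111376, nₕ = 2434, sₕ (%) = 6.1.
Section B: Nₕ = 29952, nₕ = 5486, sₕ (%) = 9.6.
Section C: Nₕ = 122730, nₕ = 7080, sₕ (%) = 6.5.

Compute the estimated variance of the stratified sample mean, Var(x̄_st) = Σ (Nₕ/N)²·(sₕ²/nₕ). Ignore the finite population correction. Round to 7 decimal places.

N = 264058; Wₕ = Nₕ/N.
section A: (111376/264058)²·6.1²/2434 = 0.0027197167
section B: (29952/264058)²·9.6²/5486 = 0.0002161422
section C: (122730/264058)²·6.5²/7080 = 0.0012891287
Sum = 0.0042249876 → 0.0042250.

0.0042250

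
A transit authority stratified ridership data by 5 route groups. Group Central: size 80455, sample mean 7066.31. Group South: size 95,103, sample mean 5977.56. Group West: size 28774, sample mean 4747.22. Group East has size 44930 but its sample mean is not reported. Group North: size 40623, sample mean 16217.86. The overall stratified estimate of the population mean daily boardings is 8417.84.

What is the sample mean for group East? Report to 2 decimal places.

11301.74

N = 80455 + 95103 + 28774 + 44930 + 40623 = 289885.
Overall total = μ·N = 8417.84·289885 = 2440205548.4.
Subtract the known strata: 80455·7066.31 + 95103·5977.56 + 28774·4747.22 + 40623·16217.86 = 1932418494.79.
Remaining total for group East: 2440205548.4 − 1932418494.79 = 507787053.61.
Divide by its size: 507787053.61 / 44930 = 11301.7372... → 11301.74.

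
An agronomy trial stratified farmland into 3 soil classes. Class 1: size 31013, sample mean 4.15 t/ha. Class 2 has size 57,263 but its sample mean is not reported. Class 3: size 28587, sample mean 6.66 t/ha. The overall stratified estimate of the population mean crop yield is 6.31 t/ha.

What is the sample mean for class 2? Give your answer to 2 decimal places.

Σ Nₕx̄ₕ = N·μ, so 57263·x̄_2 = 116863·6.31 − (31013·4.15 + 28587·6.66).
= 737405.53 − 319093.37 = 418312.16.
x̄_2 = 418312.16 / 57263 = 7.3051... → 7.31.

7.31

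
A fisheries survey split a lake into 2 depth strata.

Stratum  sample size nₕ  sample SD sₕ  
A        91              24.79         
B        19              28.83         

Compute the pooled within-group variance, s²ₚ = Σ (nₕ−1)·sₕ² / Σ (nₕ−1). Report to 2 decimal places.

A: (91−1)·24.79² = 90·614.5441 = 55308.969
B: (19−1)·28.83² = 18·831.1689 = 14961.0402
Numerator = 70270.0092; denominator = Σ(nₕ−1) = 108.
s²ₚ = 70270.0092/108 = 650.6482... → 650.65.

650.65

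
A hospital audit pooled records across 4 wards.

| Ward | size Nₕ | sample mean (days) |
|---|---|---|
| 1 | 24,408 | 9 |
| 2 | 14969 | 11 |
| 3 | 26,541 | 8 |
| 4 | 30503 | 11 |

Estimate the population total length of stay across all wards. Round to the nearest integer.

932192

Estimate total by summing Nₕ·x̄ₕ over strata.
24408·9 + 14969·11 + 26541·8 + 30503·11 = 219672 + 164659 + 212328 + 335533 = 932192.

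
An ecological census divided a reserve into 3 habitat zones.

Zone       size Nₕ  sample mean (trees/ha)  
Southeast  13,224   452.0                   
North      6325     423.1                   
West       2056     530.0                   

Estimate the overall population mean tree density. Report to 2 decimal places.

N = 13224 + 6325 + 2056 = 21605.
The stratified mean weights each stratum mean by its population share Nₕ/N.
Σ Nₕx̄ₕ = 13224·452.0 + 6325·423.1 + 2056·530.0 = 5977248 + 2676107.5 + 1089680 = 9743035.5.
Divide by N: 9743035.5 / 21605 = 450.9621... → 450.96.

450.96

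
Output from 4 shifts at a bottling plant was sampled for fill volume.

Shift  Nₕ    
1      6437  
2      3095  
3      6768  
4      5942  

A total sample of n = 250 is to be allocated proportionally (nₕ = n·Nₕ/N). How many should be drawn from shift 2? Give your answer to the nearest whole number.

35

N = 6437 + 3095 + 6768 + 5942 = 22242.
n_2 = 250·3095/22242 = 34.788... → 35.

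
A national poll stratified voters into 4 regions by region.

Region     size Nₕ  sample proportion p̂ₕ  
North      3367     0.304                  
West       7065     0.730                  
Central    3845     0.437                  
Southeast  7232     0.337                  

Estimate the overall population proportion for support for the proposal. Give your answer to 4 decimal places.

0.4788

N = 3367 + 7065 + 3845 + 7232 = 21509.
Overall proportion = Σ (Nₕ/N)·p̂ₕ.
Σ Nₕp̂ₕ = 1023.568 + 5157.45 + 1680.265 + 2437.184 = 10298.467.
10298.467 / 21509 = 0.478798... → 0.4788.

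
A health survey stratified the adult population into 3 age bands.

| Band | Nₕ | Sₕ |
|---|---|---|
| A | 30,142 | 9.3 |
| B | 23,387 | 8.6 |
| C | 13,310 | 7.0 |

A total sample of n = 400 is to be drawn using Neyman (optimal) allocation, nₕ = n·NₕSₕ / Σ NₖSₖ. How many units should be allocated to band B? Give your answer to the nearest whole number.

140

A: NₕSₕ = 30142·9.3 = 280320.6
B: NₕSₕ = 23387·8.6 = 201128.2
C: NₕSₕ = 13310·7.0 = 93170
Σ NₕSₕ = 574618.8.
n_B = 400·201128.2/574618.8 = 140.008... → 140.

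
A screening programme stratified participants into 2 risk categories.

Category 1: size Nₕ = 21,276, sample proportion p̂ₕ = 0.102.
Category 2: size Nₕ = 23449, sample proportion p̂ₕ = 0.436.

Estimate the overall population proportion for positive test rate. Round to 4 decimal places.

Wₕ = Nₕ/N with N = 44725: 0.4757, 0.5243.
p̂_st = 0.4757·0.102 + 0.5243·0.436 ≈ 0.277114... → 0.2771.

0.2771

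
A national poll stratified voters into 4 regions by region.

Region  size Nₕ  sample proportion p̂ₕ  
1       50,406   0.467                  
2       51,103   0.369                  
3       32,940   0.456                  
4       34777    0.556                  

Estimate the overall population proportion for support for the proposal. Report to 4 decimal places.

0.4536

N = 50406 + 51103 + 32940 + 34777 = 169226.
Overall proportion = Σ (Nₕ/N)·p̂ₕ.
Σ Nₕp̂ₕ = 23539.602 + 18857.007 + 15020.64 + 19336.012 = 76753.261.
76753.261 / 169226 = 0.453555... → 0.4536.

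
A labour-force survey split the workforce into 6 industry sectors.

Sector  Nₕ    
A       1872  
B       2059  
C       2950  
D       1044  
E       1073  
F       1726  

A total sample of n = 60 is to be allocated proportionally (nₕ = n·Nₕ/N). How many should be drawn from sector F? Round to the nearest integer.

N = 1872 + 2059 + 2950 + 1044 + 1073 + 1726 = 10724.
n_F = 60·1726/10724 = 9.657... → 10.

10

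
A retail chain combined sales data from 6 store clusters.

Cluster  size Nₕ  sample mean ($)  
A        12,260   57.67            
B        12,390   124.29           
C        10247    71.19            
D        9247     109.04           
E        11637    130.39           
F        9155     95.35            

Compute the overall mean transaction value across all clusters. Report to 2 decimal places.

98.17

N = 12260 + 12390 + 10247 + 9247 + 11637 + 9155 = 64936.
Weight each subgroup mean by Nₕ/N and sum.
Σ Nₕx̄ₕ = 12260·57.67 + 12390·124.29 + 10247·71.19 + 9247·109.04 + 11637·130.39 + 9155·95.35 = 707034.2 + 1539953.1 + 729483.93 + 1008292.88 + 1517348.43 + 872929.25 = 6375041.79.
Divide by N: 6375041.79 / 64936 = 98.1742... → 98.17.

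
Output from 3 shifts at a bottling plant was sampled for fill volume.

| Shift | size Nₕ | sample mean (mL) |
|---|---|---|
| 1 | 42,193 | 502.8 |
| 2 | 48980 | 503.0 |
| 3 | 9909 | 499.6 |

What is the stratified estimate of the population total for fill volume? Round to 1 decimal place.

50802116.8

Population total = Σ Nₕ·x̄ₕ (each stratum's size times its mean).
42193·502.8 + 48980·503.0 + 9909·499.6 = 21214640.4 + 24636940 + 4950536.4 = 50802116.8.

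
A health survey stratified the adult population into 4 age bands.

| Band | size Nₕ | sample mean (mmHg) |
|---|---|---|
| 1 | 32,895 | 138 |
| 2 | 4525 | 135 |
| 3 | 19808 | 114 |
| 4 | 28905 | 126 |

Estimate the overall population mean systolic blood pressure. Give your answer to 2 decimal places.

N = 86133; weights Wₕ = Nₕ/N = (0.3819, 0.0525, 0.2300, 0.3356).
x̄_st = Σ Wₕ·x̄ₕ = 0.3819·138 + 0.0525·135 + 0.2300·114 + 0.3356·126 ≈ 128.2961...
→ 128.30.

128.30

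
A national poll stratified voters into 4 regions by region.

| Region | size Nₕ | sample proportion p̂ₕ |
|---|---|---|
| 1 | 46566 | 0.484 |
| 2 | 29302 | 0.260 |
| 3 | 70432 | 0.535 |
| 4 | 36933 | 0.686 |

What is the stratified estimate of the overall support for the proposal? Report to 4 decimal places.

0.5085

Wₕ = Nₕ/N with N = 183233: 0.2541, 0.1599, 0.3844, 0.2016.
p̂_st = 0.2541·0.484 + 0.1599·0.260 + 0.3844·0.535 + 0.2016·0.686 ≈ 0.508498... → 0.5085.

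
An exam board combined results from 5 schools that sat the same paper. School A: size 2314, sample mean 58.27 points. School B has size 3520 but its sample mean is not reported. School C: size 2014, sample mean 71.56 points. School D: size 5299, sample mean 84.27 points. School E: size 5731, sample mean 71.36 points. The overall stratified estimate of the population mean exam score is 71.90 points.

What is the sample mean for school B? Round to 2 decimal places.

63.31

Σ Nₕx̄ₕ = N·μ, so 3520·x̄_B = 18878·71.90 − (2314·58.27 + 2014·71.56 + 5299·84.27 + 5731·71.36).
= 1357328.2 − 1134469.51 = 222858.69.
x̄_B = 222858.69 / 3520 = 63.3121... → 63.31.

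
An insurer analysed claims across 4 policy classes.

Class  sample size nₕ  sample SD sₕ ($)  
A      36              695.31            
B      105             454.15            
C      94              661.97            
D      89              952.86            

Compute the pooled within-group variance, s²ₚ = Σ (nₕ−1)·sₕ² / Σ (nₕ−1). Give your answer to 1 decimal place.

Degrees of freedom: 35 + 104 + 93 + 88 = 320.
Σ(nₕ−1)sₕ² = 35·483455.9961 + 104·206252.2225 + 93·438204.2809 + 88·907942.1796 = 159023100.932.
s²ₚ = 159023100.932 / 320 = 496947.190... → 496947.2.

496947.2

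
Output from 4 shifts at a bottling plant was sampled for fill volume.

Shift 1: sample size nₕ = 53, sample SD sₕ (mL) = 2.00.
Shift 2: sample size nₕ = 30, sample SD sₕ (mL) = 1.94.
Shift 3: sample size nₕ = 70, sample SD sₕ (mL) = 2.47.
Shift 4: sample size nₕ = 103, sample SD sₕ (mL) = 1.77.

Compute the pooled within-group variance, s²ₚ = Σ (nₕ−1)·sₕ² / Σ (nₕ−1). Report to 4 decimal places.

4.1971

1: (53−1)·2.00² = 52·4 = 208
2: (30−1)·1.94² = 29·3.7636 = 109.1444
3: (70−1)·2.47² = 69·6.1009 = 420.9621
4: (103−1)·1.77² = 102·3.1329 = 319.5558
Numerator = 1057.6623; denominator = Σ(nₕ−1) = 252.
s²ₚ = 1057.6623/252 = 4.197073... → 4.1971.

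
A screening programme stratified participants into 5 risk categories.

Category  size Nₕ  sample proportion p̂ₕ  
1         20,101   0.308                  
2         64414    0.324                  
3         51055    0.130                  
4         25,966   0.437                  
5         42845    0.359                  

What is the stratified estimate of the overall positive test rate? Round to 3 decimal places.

0.296

Wₕ = Nₕ/N with N = 204381: 0.0984, 0.3152, 0.2498, 0.1270, 0.2096.
p̂_st = 0.0984·0.308 + 0.3152·0.324 + 0.2498·0.130 + 0.1270·0.437 + 0.2096·0.359 ≈ 0.29566... → 0.296.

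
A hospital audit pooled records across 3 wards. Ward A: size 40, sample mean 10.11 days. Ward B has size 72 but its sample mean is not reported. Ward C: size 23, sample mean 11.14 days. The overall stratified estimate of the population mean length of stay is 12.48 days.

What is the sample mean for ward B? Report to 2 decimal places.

N = 40 + 72 + 23 = 135.
Overall total = μ·N = 12.48·135 = 1684.8.
Subtract the known strata: 40·10.11 + 23·11.14 = 660.62.
Remaining total for ward B: 1684.8 − 660.62 = 1024.18.
Divide by its size: 1024.18 / 72 = 14.2247... → 14.22.

14.22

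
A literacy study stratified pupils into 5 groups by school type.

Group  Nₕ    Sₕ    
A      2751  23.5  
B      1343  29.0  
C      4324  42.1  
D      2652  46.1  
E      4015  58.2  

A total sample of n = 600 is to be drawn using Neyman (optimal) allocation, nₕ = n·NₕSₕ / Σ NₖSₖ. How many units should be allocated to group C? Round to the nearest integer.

170

A: NₕSₕ = 2751·23.5 = 64648.5
B: NₕSₕ = 1343·29.0 = 38947
C: NₕSₕ = 4324·42.1 = 182040.4
D: NₕSₕ = 2652·46.1 = 122257.2
E: NₕSₕ = 4015·58.2 = 233673
Σ NₕSₕ = 641566.1.
n_C = 600·182040.4/641566.1 = 170.246... → 170.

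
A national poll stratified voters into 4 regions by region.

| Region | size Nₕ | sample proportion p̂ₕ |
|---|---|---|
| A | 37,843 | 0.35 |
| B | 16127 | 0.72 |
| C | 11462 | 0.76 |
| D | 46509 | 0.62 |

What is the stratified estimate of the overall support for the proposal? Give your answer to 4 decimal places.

0.5575

N = 37843 + 16127 + 11462 + 46509 = 111941.
Overall proportion = Σ (Nₕ/N)·p̂ₕ.
Σ Nₕp̂ₕ = 13245.05 + 11611.44 + 8711.12 + 28835.58 = 62403.19.
62403.19 / 111941 = 0.557465... → 0.5575.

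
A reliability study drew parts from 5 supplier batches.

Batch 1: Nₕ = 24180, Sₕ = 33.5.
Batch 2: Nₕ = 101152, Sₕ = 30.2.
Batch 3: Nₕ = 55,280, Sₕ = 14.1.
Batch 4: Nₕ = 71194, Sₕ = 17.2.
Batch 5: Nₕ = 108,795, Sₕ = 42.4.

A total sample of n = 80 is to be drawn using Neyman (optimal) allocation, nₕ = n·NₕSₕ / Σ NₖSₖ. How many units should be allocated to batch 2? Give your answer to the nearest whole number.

Σ NₕSₕ = 24180·33.5 + 101152·30.2 + 55280·14.1 + 71194·17.2 + 108795·42.4 = 10481713.2.
Share for 2: 3054790.4/10481713.2 = 0.29144.
n_2 = 80 × 0.29144 = 23.315... → 23.

23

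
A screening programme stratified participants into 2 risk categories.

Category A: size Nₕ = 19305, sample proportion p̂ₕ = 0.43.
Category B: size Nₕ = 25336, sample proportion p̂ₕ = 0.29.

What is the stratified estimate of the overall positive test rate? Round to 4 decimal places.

Wₕ = Nₕ/N with N = 44641: 0.4324, 0.5676.
p̂_st = 0.4324·0.43 + 0.5676·0.29 ≈ 0.350543... → 0.3505.

0.3505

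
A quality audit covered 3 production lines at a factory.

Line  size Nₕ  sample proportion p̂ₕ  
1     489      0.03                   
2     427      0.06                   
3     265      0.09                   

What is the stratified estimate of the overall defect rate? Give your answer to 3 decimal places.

0.054

N = 489 + 427 + 265 = 1181.
Overall proportion = Σ (Nₕ/N)·p̂ₕ.
Σ Nₕp̂ₕ = 14.67 + 25.62 + 23.85 = 64.14.
64.14 / 1181 = 0.05431... → 0.054.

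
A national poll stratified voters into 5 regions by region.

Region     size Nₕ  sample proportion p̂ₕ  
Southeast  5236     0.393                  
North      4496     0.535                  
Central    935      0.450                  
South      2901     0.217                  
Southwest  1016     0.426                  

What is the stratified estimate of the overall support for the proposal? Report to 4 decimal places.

0.4077

N = 5236 + 4496 + 935 + 2901 + 1016 = 14584.
Overall proportion = Σ (Nₕ/N)·p̂ₕ.
Σ Nₕp̂ₕ = 2057.748 + 2405.36 + 420.75 + 629.517 + 432.816 = 5946.191.
5946.191 / 14584 = 0.407720... → 0.4077.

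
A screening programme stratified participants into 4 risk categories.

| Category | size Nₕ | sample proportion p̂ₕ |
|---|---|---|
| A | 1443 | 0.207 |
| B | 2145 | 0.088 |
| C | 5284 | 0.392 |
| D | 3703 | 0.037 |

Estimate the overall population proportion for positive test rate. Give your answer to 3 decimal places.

Wₕ = Nₕ/N with N = 12575: 0.1148, 0.1706, 0.4202, 0.2945.
p̂_st = 0.1148·0.207 + 0.1706·0.088 + 0.4202·0.392 + 0.2945·0.037 ≈ 0.21438... → 0.214.

0.214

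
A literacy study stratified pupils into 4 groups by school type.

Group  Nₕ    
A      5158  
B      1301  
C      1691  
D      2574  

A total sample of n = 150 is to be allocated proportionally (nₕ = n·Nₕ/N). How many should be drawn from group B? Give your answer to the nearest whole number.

18

Share of group B = 1301/10724 = 0.12132.
Allocate 150 × 0.12132 = 18.198... → 18.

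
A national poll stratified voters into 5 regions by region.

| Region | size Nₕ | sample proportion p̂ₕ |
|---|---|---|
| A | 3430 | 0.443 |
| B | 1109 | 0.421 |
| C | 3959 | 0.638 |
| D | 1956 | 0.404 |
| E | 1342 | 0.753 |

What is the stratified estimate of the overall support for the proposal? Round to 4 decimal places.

N = 3430 + 1109 + 3959 + 1956 + 1342 = 11796.
Overall proportion = Σ (Nₕ/N)·p̂ₕ.
Σ Nₕp̂ₕ = 1519.49 + 466.889 + 2525.842 + 790.224 + 1010.526 = 6312.971.
6312.971 / 11796 = 0.535179... → 0.5352.

0.5352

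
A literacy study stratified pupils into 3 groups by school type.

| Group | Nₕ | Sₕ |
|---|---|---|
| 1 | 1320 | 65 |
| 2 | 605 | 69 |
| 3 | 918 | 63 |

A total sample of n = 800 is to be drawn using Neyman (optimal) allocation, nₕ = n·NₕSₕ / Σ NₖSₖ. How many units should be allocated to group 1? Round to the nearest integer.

1: NₕSₕ = 1320·65 = 85800
2: NₕSₕ = 605·69 = 41745
3: NₕSₕ = 918·63 = 57834
Σ NₕSₕ = 185379.
n_1 = 800·85800/185379 = 370.268... → 370.

370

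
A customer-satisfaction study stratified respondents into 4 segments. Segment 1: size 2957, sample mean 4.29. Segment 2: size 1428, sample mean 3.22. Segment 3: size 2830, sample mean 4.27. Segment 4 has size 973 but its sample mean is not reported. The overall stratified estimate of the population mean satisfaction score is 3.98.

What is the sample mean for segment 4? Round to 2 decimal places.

N = 2957 + 1428 + 2830 + 973 = 8188.
Overall total = μ·N = 3.98·8188 = 32588.24.
Subtract the known strata: 2957·4.29 + 1428·3.22 + 2830·4.27 = 29367.79.
Remaining total for segment 4: 32588.24 − 29367.79 = 3220.45.
Divide by its size: 3220.45 / 973 = 3.3098... → 3.31.

3.31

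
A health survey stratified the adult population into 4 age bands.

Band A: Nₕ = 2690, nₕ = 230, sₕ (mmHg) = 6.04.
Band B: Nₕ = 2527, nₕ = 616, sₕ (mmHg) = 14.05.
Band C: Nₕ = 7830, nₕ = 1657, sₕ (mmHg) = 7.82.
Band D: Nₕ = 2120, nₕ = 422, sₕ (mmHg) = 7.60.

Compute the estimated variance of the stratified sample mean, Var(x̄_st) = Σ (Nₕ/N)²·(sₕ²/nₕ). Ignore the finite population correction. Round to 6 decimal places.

N = 15167; Wₕ = Nₕ/N.
band A: (2690/15167)²·6.04²/230 = 0.004989433
band B: (2527/15167)²·14.05²/616 = 0.008895760
band C: (7830/15167)²·7.82²/1657 = 0.009835924
band D: (2120/15167)²·7.60²/422 = 0.002674158
Sum = 0.026395275 → 0.026395.

0.026395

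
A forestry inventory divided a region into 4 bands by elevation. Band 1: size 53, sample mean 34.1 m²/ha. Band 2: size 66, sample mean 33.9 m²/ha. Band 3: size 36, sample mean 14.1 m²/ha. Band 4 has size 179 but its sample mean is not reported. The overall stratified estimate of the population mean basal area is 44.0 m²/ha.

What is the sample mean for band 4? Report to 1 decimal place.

56.7

Σ Nₕx̄ₕ = N·μ, so 179·x̄_4 = 334·44.0 − (53·34.1 + 66·33.9 + 36·14.1).
= 14696 − 4552.3 = 10143.7.
x̄_4 = 10143.7 / 179 = 56.669... → 56.7.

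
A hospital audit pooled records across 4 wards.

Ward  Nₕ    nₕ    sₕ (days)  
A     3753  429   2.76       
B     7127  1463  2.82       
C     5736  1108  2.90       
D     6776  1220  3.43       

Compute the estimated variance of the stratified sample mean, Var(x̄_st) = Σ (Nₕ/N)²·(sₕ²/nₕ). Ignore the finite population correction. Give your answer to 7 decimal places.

0.0022272

N = 23392; Wₕ = Nₕ/N.
ward A: (3753/23392)²·2.76²/429 = 0.0004570706
ward B: (7127/23392)²·2.82²/1463 = 0.0005045831
ward C: (5736/23392)²·2.90²/1108 = 0.0004563939
ward D: (6776/23392)²·3.43²/1220 = 0.0008091713
Sum = 0.0022272189 → 0.0022272.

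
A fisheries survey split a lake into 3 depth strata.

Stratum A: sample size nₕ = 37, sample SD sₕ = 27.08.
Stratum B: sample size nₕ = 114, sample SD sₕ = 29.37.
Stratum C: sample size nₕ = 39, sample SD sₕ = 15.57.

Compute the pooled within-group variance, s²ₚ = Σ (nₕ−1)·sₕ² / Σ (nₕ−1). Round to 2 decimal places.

711.69

A: (37−1)·27.08² = 36·733.3264 = 26399.7504
B: (114−1)·29.37² = 113·862.5969 = 97473.4497
C: (39−1)·15.57² = 38·242.4249 = 9212.1462
Numerator = 133085.3463; denominator = Σ(nₕ−1) = 187.
s²ₚ = 133085.3463/187 = 711.6863... → 711.69.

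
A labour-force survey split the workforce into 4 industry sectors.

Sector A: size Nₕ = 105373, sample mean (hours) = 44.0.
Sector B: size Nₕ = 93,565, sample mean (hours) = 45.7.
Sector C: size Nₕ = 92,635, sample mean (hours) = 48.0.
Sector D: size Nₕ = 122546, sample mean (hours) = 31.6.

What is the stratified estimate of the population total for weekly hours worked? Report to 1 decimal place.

Population total = Σ Nₕ·x̄ₕ (each stratum's size times its mean).
105373·44.0 + 93565·45.7 + 92635·48.0 + 122546·31.6 = 4636412 + 4275920.5 + 4446480 + 3872453.6 = 17231266.1.

17231266.1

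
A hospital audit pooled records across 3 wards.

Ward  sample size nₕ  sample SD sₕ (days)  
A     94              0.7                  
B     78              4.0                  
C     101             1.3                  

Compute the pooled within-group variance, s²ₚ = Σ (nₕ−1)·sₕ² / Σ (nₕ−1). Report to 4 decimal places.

Degrees of freedom: 93 + 77 + 100 = 270.
Σ(nₕ−1)sₕ² = 93·0.49 + 77·16 + 100·1.69 = 1446.57.
s²ₚ = 1446.57 / 270 = 5.357667... → 5.3577.

5.3577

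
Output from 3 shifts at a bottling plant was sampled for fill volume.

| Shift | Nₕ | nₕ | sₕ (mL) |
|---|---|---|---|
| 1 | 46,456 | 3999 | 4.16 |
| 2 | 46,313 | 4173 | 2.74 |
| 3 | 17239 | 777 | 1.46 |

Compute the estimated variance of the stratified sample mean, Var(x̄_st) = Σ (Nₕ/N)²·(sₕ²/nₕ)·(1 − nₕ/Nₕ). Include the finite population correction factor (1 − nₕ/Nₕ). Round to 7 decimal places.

N = 110008. Term for each stratum: Wₕ²sₕ²/nₕ·(1−nₕ/Nₕ).
Var(x̄_st) = 0.0007053064 + 0.0002901360 + 0.0000643326 = 0.0010597750 → 0.0010598.

0.0010598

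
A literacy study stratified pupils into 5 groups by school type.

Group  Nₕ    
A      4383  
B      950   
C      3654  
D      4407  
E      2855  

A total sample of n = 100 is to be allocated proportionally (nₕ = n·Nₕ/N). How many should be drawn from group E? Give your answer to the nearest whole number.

18

N = 4383 + 950 + 3654 + 4407 + 2855 = 16249.
n_E = 100·2855/16249 = 17.570... → 18.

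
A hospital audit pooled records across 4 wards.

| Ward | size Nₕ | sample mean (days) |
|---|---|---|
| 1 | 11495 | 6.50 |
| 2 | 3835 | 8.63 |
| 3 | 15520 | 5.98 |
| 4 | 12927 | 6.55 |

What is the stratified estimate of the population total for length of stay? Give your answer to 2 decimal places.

Population total = Σ Nₕ·x̄ₕ (each stratum's size times its mean).
11495·6.50 + 3835·8.63 + 15520·5.98 + 12927·6.55 = 74717.5 + 33096.05 + 92809.6 + 84671.85 = 285295.00.

285295.00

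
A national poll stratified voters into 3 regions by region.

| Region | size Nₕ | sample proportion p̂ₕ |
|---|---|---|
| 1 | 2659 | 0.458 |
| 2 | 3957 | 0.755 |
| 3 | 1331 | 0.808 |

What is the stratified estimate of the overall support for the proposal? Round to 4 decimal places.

N = 2659 + 3957 + 1331 = 7947.
Overall proportion = Σ (Nₕ/N)·p̂ₕ.
Σ Nₕp̂ₕ = 1217.822 + 2987.535 + 1075.448 = 5280.805.
5280.805 / 7947 = 0.664503... → 0.6645.

0.6645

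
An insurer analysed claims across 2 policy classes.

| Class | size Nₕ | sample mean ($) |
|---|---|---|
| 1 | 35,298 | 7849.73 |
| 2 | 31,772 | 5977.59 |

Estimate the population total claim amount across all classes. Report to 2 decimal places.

1: 35298·7849.73 = 277079769.54
2: 31772·5977.59 = 189919989.48
τ̂ = Σ Nₕx̄ₕ = 466999759.02.

466999759.02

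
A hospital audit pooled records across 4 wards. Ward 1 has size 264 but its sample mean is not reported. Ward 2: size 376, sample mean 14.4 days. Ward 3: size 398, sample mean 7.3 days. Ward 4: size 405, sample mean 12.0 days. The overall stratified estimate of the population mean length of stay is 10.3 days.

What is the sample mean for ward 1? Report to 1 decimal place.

Σ Nₕx̄ₕ = N·μ, so 264·x̄_1 = 1443·10.3 − (376·14.4 + 398·7.3 + 405·12.0).
= 14862.9 − 13179.8 = 1683.1.
x̄_1 = 1683.1 / 264 = 6.375... → 6.4.

6.4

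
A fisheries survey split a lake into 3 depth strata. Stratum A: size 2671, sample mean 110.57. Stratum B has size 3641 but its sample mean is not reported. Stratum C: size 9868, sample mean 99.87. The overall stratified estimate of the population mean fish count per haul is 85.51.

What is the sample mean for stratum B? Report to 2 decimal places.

N = 2671 + 3641 + 9868 = 16180.
Overall total = μ·N = 85.51·16180 = 1383551.8.
Subtract the known strata: 2671·110.57 + 9868·99.87 = 1280849.63.
Remaining total for stratum B: 1383551.8 − 1280849.63 = 102702.17.
Divide by its size: 102702.17 / 3641 = 28.2071... → 28.21.

28.21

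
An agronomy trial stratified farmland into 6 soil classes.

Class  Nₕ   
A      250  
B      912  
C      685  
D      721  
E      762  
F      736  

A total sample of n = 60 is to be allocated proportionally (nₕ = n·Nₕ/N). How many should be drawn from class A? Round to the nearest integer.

Share of class A = 250/4066 = 0.06149.
Allocate 60 × 0.06149 = 3.689... → 4.

4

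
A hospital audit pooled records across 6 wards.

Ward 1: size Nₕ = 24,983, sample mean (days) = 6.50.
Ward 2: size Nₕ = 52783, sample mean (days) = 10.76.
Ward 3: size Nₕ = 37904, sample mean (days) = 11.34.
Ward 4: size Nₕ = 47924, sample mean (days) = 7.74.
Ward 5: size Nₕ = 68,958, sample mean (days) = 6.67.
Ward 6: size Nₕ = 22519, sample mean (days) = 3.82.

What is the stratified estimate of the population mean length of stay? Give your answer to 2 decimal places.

N = 24983 + 52783 + 37904 + 47924 + 68958 + 22519 = 255071.
Weight each subgroup mean by Nₕ/N and sum.
Σ Nₕx̄ₕ = 24983·6.50 + 52783·10.76 + 37904·11.34 + 47924·7.74 + 68958·6.67 + 22519·3.82 = 162389.5 + 567945.08 + 429831.36 + 370931.76 + 459949.86 + 86022.58 = 2077070.14.
Divide by N: 2077070.14 / 255071 = 8.1431... → 8.14.

8.14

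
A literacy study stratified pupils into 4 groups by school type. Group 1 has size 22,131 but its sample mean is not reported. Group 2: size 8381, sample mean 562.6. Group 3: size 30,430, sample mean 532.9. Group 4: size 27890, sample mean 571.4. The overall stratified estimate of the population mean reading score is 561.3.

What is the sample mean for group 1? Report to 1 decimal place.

587.1

Σ Nₕx̄ₕ = N·μ, so 22131·x̄_1 = 88832·561.3 − (8381·562.6 + 30430·532.9 + 27890·571.4).
= 49861401.6 − 36867643.6 = 12993758.
x̄_1 = 12993758 / 22131 = 587.129... → 587.1.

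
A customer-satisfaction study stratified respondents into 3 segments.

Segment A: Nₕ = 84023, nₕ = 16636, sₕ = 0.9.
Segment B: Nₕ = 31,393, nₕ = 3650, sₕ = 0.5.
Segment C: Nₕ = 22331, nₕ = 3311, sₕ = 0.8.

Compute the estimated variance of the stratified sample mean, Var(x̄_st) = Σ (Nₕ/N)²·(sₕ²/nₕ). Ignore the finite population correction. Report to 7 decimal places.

0.0000268

N = 137747. Term for each stratum: Wₕ²sₕ²/nₕ.
Var(x̄_st) = 0.0000181162 + 0.0000035575 + 0.0000050801 = 0.0000267539 → 0.0000268.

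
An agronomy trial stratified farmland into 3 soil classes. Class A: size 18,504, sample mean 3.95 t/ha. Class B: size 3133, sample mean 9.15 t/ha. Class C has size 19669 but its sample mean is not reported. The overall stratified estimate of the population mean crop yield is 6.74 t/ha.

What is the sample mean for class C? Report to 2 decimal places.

N = 18504 + 3133 + 19669 = 41306.
Overall total = μ·N = 6.74·41306 = 278402.44.
Subtract the known strata: 18504·3.95 + 3133·9.15 = 101757.75.
Remaining total for class C: 278402.44 − 101757.75 = 176644.69.
Divide by its size: 176644.69 / 19669 = 8.9809... → 8.98.

8.98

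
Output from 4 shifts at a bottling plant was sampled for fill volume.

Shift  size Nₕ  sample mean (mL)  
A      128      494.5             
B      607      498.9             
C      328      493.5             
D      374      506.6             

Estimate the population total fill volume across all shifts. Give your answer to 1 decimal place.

A: 128·494.5 = 63296
B: 607·498.9 = 302832.3
C: 328·493.5 = 161868
D: 374·506.6 = 189468.4
τ̂ = Σ Nₕx̄ₕ = 717464.7.

717464.7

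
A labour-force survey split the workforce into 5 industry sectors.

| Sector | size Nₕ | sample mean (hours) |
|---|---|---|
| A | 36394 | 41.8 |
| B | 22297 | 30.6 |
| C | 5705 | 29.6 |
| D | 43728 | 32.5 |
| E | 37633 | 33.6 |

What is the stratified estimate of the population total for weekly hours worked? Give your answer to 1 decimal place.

Population total = Σ Nₕ·x̄ₕ (each stratum's size times its mean).
36394·41.8 + 22297·30.6 + 5705·29.6 + 43728·32.5 + 37633·33.6 = 1521269.2 + 682288.2 + 168868 + 1421160 + 1264468.8 = 5058054.2.

5058054.2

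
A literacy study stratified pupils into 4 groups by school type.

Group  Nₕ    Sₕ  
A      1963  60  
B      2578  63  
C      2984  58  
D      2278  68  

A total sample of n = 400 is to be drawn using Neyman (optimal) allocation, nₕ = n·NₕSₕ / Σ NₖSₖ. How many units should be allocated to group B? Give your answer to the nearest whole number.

Σ NₕSₕ = 1963·60 + 2578·63 + 2984·58 + 2278·68 = 608170.
Share for B: 162414/608170 = 0.26705.
n_B = 400 × 0.26705 = 106.821... → 107.

107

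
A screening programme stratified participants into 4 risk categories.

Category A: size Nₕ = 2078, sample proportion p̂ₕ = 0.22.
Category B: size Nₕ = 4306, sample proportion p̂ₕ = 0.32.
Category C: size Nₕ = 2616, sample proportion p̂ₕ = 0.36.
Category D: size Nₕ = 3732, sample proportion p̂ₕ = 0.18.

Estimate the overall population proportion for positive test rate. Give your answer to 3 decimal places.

Wₕ = Nₕ/N with N = 12732: 0.1632, 0.3382, 0.2055, 0.2931.
p̂_st = 0.1632·0.22 + 0.3382·0.32 + 0.2055·0.36 + 0.2931·0.18 ≈ 0.27086... → 0.271.

0.271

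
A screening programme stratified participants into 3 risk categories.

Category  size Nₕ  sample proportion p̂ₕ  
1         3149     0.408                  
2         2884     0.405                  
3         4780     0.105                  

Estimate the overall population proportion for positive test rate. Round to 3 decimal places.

Wₕ = Nₕ/N with N = 10813: 0.2912, 0.2667, 0.4421.
p̂_st = 0.2912·0.408 + 0.2667·0.405 + 0.4421·0.105 ≈ 0.27326... → 0.273.

0.273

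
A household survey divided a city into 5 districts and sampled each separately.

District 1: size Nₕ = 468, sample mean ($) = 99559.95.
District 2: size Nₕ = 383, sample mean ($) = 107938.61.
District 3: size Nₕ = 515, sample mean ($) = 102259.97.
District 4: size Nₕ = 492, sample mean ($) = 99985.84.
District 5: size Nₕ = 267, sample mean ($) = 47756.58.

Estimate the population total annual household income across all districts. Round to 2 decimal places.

202542468.92

1: 468·99559.95 = 46594056.6
2: 383·107938.61 = 41340487.63
3: 515·102259.97 = 52663884.55
4: 492·99985.84 = 49193033.28
5: 267·47756.58 = 12751006.86
τ̂ = Σ Nₕx̄ₕ = 202542468.92.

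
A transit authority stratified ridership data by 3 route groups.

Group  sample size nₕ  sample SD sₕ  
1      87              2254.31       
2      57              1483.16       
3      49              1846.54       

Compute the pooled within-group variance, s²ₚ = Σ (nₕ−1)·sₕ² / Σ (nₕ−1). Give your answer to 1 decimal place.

3809986.4

1: (87−1)·2254.31² = 86·5081913.5761 = 437044567.5446
2: (57−1)·1483.16² = 56·2199763.5856 = 123186760.7936
3: (49−1)·1846.54² = 48·3409709.9716 = 163666078.6368
Numerator = 723897406.975; denominator = Σ(nₕ−1) = 190.
s²ₚ = 723897406.975/190 = 3809986.353... → 3809986.4.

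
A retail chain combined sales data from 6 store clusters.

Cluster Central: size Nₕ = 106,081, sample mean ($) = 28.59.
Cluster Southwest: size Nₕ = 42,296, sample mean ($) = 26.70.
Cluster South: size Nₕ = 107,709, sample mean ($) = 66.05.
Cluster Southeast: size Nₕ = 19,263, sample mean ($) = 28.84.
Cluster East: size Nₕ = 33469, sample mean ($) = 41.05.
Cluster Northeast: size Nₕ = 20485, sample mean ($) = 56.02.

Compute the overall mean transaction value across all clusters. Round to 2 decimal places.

43.59

x̄_st = (Σ Nₕx̄ₕ) / (Σ Nₕ) = (106081·28.59 + 42296·26.70 + 107709·66.05 + 19263·28.84 + 33469·41.05 + 20485·56.02) / 329303
= 14353355.51 / 329303 = 43.5871... → 43.59.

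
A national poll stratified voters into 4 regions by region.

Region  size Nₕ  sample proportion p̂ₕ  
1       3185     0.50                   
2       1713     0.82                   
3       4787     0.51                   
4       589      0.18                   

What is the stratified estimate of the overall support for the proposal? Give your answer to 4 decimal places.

0.5397

Wₕ = Nₕ/N with N = 10274: 0.3100, 0.1667, 0.4659, 0.0573.
p̂_st = 0.3100·0.50 + 0.1667·0.82 + 0.4659·0.51 + 0.0573·0.18 ≈ 0.539668... → 0.5397.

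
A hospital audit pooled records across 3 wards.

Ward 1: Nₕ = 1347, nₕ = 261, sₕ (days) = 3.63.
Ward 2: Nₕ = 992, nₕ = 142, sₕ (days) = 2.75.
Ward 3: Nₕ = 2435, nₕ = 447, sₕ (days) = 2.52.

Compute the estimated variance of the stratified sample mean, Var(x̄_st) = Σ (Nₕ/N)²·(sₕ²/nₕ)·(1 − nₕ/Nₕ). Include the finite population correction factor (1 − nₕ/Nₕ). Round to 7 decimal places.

0.0082283

N = 4774; Wₕ = Nₕ/N.
ward 1: (1347/4774)²·3.63²/261·(1 − 261/1347) = 0.0032404501
ward 2: (992/4774)²·2.75²/142·(1 − 142/992) = 0.0019703474
ward 3: (2435/4774)²·2.52²/447·(1 − 447/2435) = 0.0030174777
Sum = 0.0082282752 → 0.0082283.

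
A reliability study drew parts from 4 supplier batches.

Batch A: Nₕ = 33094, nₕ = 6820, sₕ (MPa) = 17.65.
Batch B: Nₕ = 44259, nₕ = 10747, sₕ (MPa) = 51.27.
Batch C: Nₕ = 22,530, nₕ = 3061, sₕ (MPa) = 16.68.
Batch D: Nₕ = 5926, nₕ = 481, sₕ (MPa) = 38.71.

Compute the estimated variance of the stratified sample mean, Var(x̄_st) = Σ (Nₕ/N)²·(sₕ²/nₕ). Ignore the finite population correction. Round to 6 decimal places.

N = 105809. Term for each stratum: Wₕ²sₕ²/nₕ.
Var(x̄_st) = 0.004468465 + 0.042795427 + 0.004121031 + 0.009771907 = 0.061156830 → 0.061157.

0.061157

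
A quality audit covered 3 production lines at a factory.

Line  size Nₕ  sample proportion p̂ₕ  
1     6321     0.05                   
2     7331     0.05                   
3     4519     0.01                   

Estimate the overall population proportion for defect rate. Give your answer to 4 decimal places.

0.0401

Wₕ = Nₕ/N with N = 18171: 0.3479, 0.4034, 0.2487.
p̂_st = 0.3479·0.05 + 0.4034·0.05 + 0.2487·0.01 ≈ 0.040052... → 0.0401.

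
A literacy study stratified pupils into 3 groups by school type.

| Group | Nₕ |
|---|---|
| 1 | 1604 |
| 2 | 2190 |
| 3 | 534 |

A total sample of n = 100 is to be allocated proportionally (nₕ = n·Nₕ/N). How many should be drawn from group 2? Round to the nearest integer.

N = 1604 + 2190 + 534 = 4328.
n_2 = 100·2190/4328 = 50.601... → 51.

51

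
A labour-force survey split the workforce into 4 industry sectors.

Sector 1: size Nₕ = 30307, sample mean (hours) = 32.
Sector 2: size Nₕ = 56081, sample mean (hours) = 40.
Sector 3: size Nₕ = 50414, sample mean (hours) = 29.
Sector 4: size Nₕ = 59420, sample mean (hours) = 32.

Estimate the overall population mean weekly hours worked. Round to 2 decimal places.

N = 30307 + 56081 + 50414 + 59420 = 196222.
The stratified mean weights each stratum mean by its population share Nₕ/N.
Σ Nₕx̄ₕ = 30307·32 + 56081·40 + 50414·29 + 59420·32 = 969824 + 2243240 + 1462006 + 1901440 = 6576510.
Divide by N: 6576510 / 196222 = 33.5157... → 33.52.

33.52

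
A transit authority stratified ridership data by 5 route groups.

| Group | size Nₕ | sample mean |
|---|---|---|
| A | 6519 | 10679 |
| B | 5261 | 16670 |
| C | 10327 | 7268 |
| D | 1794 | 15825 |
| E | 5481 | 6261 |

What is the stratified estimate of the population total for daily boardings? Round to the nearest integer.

295080498

A: 6519·10679 = 69616401
B: 5261·16670 = 87700870
C: 10327·7268 = 75056636
D: 1794·15825 = 28390050
E: 5481·6261 = 34316541
τ̂ = Σ Nₕx̄ₕ = 295080498.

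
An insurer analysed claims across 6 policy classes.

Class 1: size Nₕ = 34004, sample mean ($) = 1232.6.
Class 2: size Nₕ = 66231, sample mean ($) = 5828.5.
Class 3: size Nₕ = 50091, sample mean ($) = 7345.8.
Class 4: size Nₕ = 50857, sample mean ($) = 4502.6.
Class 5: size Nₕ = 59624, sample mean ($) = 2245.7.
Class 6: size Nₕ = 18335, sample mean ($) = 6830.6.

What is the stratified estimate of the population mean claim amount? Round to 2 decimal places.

4599.90

x̄_st = (Σ Nₕx̄ₕ) / (Σ Nₕ) = (34004·1232.6 + 66231·5828.5 + 50091·7345.8 + 50857·4502.6 + 59624·2245.7 + 18335·6830.6) / 279142
= 1284024577.7 / 279142 = 4599.8975... → 4599.90.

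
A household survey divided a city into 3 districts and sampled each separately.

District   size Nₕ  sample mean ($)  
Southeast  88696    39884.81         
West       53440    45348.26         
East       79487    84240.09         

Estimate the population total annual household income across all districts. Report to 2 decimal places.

Estimate total by summing Nₕ·x̄ₕ over strata.
88696·39884.81 + 53440·45348.26 + 79487·84240.09 = 3537623107.76 + 2423411014.4 + 6695992033.83 = 12657026155.99.

12657026155.99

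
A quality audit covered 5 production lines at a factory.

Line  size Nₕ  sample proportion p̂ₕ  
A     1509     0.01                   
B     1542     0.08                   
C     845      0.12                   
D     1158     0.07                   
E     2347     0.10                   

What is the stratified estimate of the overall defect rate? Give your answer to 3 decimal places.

Wₕ = Nₕ/N with N = 7401: 0.2039, 0.2084, 0.1142, 0.1565, 0.3171.
p̂_st = 0.2039·0.01 + 0.2084·0.08 + 0.1142·0.12 + 0.1565·0.07 + 0.3171·0.10 ≈ 0.07507... → 0.075.

0.075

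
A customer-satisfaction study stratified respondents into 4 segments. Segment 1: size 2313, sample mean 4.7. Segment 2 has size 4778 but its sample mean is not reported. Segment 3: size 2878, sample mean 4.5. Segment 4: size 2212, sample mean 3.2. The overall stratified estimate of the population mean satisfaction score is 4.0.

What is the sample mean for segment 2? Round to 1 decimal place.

3.7

N = 2313 + 4778 + 2878 + 2212 = 12181.
Overall total = μ·N = 4.0·12181 = 48724.
Subtract the known strata: 2313·4.7 + 2878·4.5 + 2212·3.2 = 30900.5.
Remaining total for segment 2: 48724 − 30900.5 = 17823.5.
Divide by its size: 17823.5 / 4778 = 3.730... → 3.7.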